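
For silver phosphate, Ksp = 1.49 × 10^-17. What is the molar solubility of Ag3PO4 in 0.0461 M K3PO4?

s ≈ 2.29 x 10^-6 M

Ag3PO4(s) ⇌ 3 Ag^+(aq) + PO4^3-(aq)
Ksp = [Ag^+]^3[PO4^3-]
Let s = moles of Ag3PO4 that dissolve per litre. [Ag^+] = 3s, [PO4^3-] = 0.0461 + s ≈ 0.0461 (since PO4^3- from K3PO4 dominates).
Ksp ≈ (3s)^3 × 0.0461
s = 2.29 x 10^-6 M
Check: s = 2.3 × 10^-6 ≪ 0.0461, so the approximation is valid.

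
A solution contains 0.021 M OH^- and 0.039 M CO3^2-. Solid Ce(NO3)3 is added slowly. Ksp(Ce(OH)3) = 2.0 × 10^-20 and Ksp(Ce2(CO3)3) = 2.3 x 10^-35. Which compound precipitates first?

Each salt begins to precipitate when Q = Ksp, i.e. when [Ce^3+] reaches its threshold.
For Ce(OH)3: 2.0 × 10^-20 = (0.021)^3 × [Ce^3+]  ⇒  [Ce^3+] = 2.2 x 10^-15 M.
For Ce2(CO3)3: 2.3 x 10^-35 = (0.039)^3 × [Ce^3+]^2  ⇒  [Ce^3+] = 6.2 × 10^-16 M.
The salt with the lower threshold [Ce^3+] precipitates first: Ce2(CO3)3.

Ce2(CO3)3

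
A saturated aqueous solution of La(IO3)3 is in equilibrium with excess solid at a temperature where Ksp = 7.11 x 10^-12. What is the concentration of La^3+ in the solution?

7.16 × 10^-4 M

La(IO3)3(s) ⇌ La^3+ + 3 IO3^-
Ksp = [La^3+][IO3^-]^3
If s mol/L of La(IO3)3 dissolves, [La^3+] = s and [IO3^-] = 3s.
Substituting: Ksp = s(3s)^3 = 27s^4
s = (7.11 x 10^-12 / 27)^(1/4) = 7.164 × 10^-4 M
[La^3+] = s = 7.16 x 10^-4 M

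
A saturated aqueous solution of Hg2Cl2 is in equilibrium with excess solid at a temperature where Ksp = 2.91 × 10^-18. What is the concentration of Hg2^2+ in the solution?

[Hg2^2+] ≈ 8.99 x 10^-7 M

Hg2Cl2(s) <=> Hg2^2+(aq) + 2 Cl^-(aq)
Ksp = [Hg2^2+][Cl^-]^2
If s mol/L of Hg2Cl2 dissolves, [Hg2^2+] = s and [Cl^-] = 2s.
Substituting: Ksp = s(2s)^2 = 4s^3
Solving, s = (2.91 × 10^-18/4)^(1/3) = 8.994 × 10^-7 M
[Hg2^2+] = s = 8.99 × 10^-7 M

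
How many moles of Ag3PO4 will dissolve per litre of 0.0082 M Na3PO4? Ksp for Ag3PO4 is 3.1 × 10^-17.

Ag3PO4(s) <=> 3 Ag^+ + PO4^3-
Ksp = [Ag^+]^3[PO4^3-]
If s mol/L dissolves here, [Ag^+] = 3s, [PO4^3-] = 0.0082 + s ≈ 0.0082 (since PO4^3- from Na3PO4 dominates).
Ksp ≈ (3s)^3 × 0.0082
s = 5.2 x 10^-6 M
Check: s = 5.2 × 10^-6 ≪ 0.0082, so the approximation is valid.

s ≈ 5.2 × 10^-6 M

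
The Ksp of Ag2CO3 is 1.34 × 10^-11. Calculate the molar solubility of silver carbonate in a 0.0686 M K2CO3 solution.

Ag2CO3(s) <=> 2 Ag^+ + CO3^2-
Ksp = [Ag^+]^2[CO3^2-]
Let s = moles of Ag2CO3 that dissolve per litre. [Ag^+] = 2s, [CO3^2-] = 0.0686 + s ≈ 0.0686 (common-ion effect: CO3^2- is already 0.0686 M).
Ksp ≈ (2s)^2 × 0.0686
s = 6.99 × 10^-6 M
Check: s = 7.0 × 10^-6 ≪ 0.0686, so the approximation is valid.

6.99 × 10^-6 M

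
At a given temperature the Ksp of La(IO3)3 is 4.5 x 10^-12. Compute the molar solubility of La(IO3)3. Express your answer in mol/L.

La(IO3)3(s) ⇌ La^3+ + 3 IO3^-
Ksp = [La^3+][IO3^-]^3
Let s = molar solubility. Then [La^3+] = s and [IO3^-] = 3s.
Substituting: Ksp = s(3s)^3 = 27s^4
s^4 = 4.5 x 10^-12 / 27, so s = 6.4 x 10^-4 M

s ≈ 6.4 x 10^-4 M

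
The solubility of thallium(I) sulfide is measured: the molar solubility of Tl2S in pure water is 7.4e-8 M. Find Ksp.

Ksp = 1.6e-21

Tl2S(s) ⇌ 2 Tl^+ + S^2-
If s mol/L of Tl2S dissolves, [Tl^+] = 2s and [S^2-] = s.
Ksp = [Tl^+]^2[S^2-]
Substituting: Ksp = (2s)^2s = 4s^3
With s = 7.4 × 10^-8: Ksp = 1.6 x 10^-21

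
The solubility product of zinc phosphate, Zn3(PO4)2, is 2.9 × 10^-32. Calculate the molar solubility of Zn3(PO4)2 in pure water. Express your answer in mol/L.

1.9e-7 M

Zn3(PO4)2(s) <=> 3 Zn^2+ + 2 PO4^3-
Ksp = [Zn^2+]^3[PO4^3-]^2
For each mole of Zn3(PO4)2 that dissolves: [Zn^2+] = 3s, [PO4^3-] = 2s.
Ksp = (3s)^3(2s)^2 = 108s^5
s^5 = 2.9 × 10^-32 / 108, so s = 1.9 × 10^-7 M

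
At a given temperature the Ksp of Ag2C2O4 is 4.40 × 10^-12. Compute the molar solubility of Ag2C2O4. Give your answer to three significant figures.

s ≈ 1.03 × 10^-4 M

Ag2C2O4(s) ⇌ 2 Ag^+ + C2O4^2-
Ksp = [Ag^+]^2[C2O4^2-]
Let s = molar solubility. Then [Ag^+] = 2s and [C2O4^2-] = s.
So Ksp = (2s)^2 × s = 4s^3
s^3 = 4.40 × 10^-12 / 4, so s = 1.03 x 10^-4 M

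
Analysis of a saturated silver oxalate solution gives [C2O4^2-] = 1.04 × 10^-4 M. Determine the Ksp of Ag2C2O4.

4.50e-12

Ag2C2O4(s) ⇌ 2 Ag^+ + C2O4^2-
Stoichiometry gives [Ag^+] = (2/1)[C2O4^2-] = 2.080 × 10^-4 M.
Ksp = [Ag^+]^2[C2O4^2-]
Ksp = (2.080 × 10^-4)^2 × 1.04 x 10^-4 = 4.50 × 10^-12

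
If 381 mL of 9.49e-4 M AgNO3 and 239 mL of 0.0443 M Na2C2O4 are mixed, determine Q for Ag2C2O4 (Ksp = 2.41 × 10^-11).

Q = 5.81 × 10^-9

Total volume = 381 + 239 = 620 mL.
[Ag^+] = 9.49 × 10^-4 × (381/620) = 5.832 × 10^-4 M
[C2O4^2-] = 4.43 × 10^-2 × (239/620) = 1.708 × 10^-2 M
Ag2C2O4(s) <=> 2 Ag^+ + C2O4^2-, so Q = [Ag^+]^2[C2O4^2-]
Q = (5.832 × 10^-4)^2(1.708 × 10^-2) = 5.81 × 10^-9
Q > Ksp, so Ag2C2O4 will precipitate.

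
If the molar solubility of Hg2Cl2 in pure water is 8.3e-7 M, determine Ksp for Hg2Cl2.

Hg2Cl2(s) <=> Hg2^2+(aq) + 2 Cl^-(aq)
If s mol/L of Hg2Cl2 dissolves, [Hg2^2+] = s and [Cl^-] = 2s.
Ksp = [Hg2^2+][Cl^-]^2
Substituting: Ksp = s(2s)^2 = 4s^3
Ksp = 4 × (8.3 × 10^-7)^3 = 2.3 x 10^-18

Ksp = 2.3e-18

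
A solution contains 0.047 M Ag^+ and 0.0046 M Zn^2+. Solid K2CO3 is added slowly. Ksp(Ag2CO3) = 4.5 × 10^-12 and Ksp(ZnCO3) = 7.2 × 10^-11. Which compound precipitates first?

Ag2CO3

Each salt begins to precipitate when Q = Ksp, i.e. when [CO3^2-] reaches its threshold.
For Ag2CO3: 4.5 × 10^-12 = (0.047)^2 × [CO3^2-]  ⇒  [CO3^2-] = 2.0 × 10^-9 M.
For ZnCO3: 7.2 × 10^-11 = 0.0046 × [CO3^2-]  ⇒  [CO3^2-] = 1.6 x 10^-8 M.
The salt with the lower threshold [CO3^2-] precipitates first: Ag2CO3.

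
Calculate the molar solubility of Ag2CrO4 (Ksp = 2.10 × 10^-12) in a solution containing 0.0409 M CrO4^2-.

Ag2CrO4(s) ⇌ 2 Ag^+(aq) + CrO4^2-(aq)
Ksp = [Ag^+]^2[CrO4^2-]
Let s = moles of Ag2CrO4 that dissolve per litre. [Ag^+] = 2s, [CrO4^2-] = 0.0409 + s ≈ 0.0409 (Ksp is small, so little additional dissolves).
Ksp ≈ (2s)^2 × 0.0409
s = 3.58 × 10^-6 M
Check: s = 3.6 x 10^-6 ≪ 0.0409, so the approximation is valid.

s ≈ 3.58 × 10^-6 M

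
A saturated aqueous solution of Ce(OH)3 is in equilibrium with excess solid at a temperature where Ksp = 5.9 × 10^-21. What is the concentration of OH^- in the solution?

Ce(OH)3(s) ⇌ Ce^3+ + 3 OH^-
Ksp = [Ce^3+][OH^-]^3
For each mole of Ce(OH)3 that dissolves: [Ce^3+] = s, [OH^-] = 3s.
Ksp = s(3s)^3 = 27s^4
s = (5.9 × 10^-21 / 27)^(1/4) = 3.84 × 10^-6 M
[OH^-] = 3s = 1.2 × 10^-5 M

[OH^-] ≈ 1.2e-5 M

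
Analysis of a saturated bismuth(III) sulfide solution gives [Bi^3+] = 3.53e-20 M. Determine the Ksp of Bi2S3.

Bi2S3(s) ⇌ 2 Bi^3+ + 3 S^2-
Stoichiometry gives [S^2-] = (3/2)[Bi^3+] = 5.295 x 10^-20 M.
Ksp = [Bi^3+]^2[S^2-]^3
Ksp = (3.53 × 10^-20)^2 × (5.295 x 10^-20)^3 = 1.85 x 10^-97

Ksp = 1.85 × 10^-97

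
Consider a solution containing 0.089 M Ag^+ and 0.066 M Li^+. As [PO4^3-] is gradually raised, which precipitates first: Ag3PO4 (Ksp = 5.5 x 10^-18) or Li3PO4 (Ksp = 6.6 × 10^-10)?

Precipitation of each salt starts when its ion product equals its Ksp.
For Ag3PO4: 5.5 x 10^-18 = (0.089)^3 × [PO4^3-]  ⇒  [PO4^3-] = 7.8 × 10^-15 M.
For Li3PO4: 6.6 × 10^-10 = (0.066)^3 × [PO4^3-]  ⇒  [PO4^3-] = 2.3 × 10^-6 M.
The salt with the lower threshold [PO4^3-] precipitates first: Ag3PO4.

Ag3PO4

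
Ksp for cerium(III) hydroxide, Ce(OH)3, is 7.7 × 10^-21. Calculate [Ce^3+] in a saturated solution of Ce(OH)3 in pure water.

Ce(OH)3(s) ⇌ Ce^3+(aq) + 3 OH^-(aq)
Ksp = [Ce^3+][OH^-]^3
If s mol/L of Ce(OH)3 dissolves, [Ce^3+] = s and [OH^-] = 3s.
So Ksp = s × (3s)^3 = 27s^4
s^4 = 7.7 × 10^-21 / 27, so s = 4.11 × 10^-6 M
[Ce^3+] = s = 4.1 × 10^-6 M

[Ce^3+] = 4.1 x 10^-6 M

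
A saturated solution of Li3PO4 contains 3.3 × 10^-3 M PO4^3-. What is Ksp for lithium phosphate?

Ksp = 3.2 × 10^-9

Li3PO4(s) ⇌ 3 Li^+(aq) + PO4^3-(aq)
Stoichiometry gives [Li^+] = (3/1)[PO4^3-] = 9.90 × 10^-3 M.
Ksp = [Li^+]^3[PO4^3-]
Ksp = (9.90 × 10^-3)^3 × 3.3 × 10^-3 = 3.2 × 10^-9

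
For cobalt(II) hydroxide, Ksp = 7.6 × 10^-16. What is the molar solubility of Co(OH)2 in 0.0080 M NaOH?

s = 1.2 × 10^-11 M

Co(OH)2(s) ⇌ Co^2+ + 2 OH^-
Ksp = [Co^2+][OH^-]^2
If s mol/L dissolves here, [Co^2+] = s, [OH^-] = 0.0080 + 2s ≈ 0.0080 (common-ion effect: OH^- is already 0.0080 M).
Ksp ≈ s × (0.0080)^2
s = 1.2 × 10^-11 M
Check: 2s = 2.4 x 10^-11 ≪ 0.0080, so the approximation is valid.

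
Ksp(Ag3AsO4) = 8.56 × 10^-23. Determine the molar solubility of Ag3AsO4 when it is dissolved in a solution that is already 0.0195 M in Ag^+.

s ≈ 1.15e-17 M

Ag3AsO4(s) <=> 3 Ag^+ + AsO4^3-
Ksp = [Ag^+]^3[AsO4^3-]
Let s = moles of Ag3AsO4 that dissolve per litre. [Ag^+] = 0.0195 + 3s ≈ 0.0195, [AsO4^3-] = s (Ksp is small, so little additional dissolves).
Ksp ≈ (0.0195)^3 × s
s = 1.15 x 10^-17 M
Check: 3s = 3.5 × 10^-17 ≪ 0.0195, so the approximation is valid.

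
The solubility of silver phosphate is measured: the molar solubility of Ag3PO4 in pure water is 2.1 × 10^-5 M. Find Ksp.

Ksp ≈ 5.3 x 10^-18

Ag3PO4(s) ⇌ 3 Ag^+ + PO4^3-
For each mole of Ag3PO4 that dissolves: [Ag^+] = 3s, [PO4^3-] = s.
Ksp = [Ag^+]^3[PO4^3-]
Ksp = (3s)^3s = 27s^4
With s = 2.1 × 10^-5: Ksp = 5.3 × 10^-18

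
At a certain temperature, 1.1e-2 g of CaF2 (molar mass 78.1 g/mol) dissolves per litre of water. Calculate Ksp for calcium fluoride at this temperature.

1.1 × 10^-11

Molar solubility s = (1.1 × 10^-2 g/L) / (78.1 g/mol) = 1.41 × 10^-4 M.
CaF2(s) ⇌ Ca^2+ + 2 F^-
For each mole of CaF2 that dissolves: [Ca^2+] = s, [F^-] = 2s.
Ksp = [Ca^2+][F^-]^2
So Ksp = s × (2s)^2 = 4s^3
Ksp = 4 × (1.41 × 10^-4)^3 = 1.1 x 10^-11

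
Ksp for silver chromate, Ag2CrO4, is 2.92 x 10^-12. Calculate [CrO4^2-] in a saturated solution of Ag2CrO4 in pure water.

[CrO4^2-] = 9.00e-5 M

Ag2CrO4(s) ⇌ 2 Ag^+ + CrO4^2-
Ksp = [Ag^+]^2[CrO4^2-]
With molar solubility s: [Ag^+] = 2s, [CrO4^2-] = s.
Ksp = (2s)^2s = 4s^3
s^3 = 2.92 x 10^-12 / 4, so s = 9.004 x 10^-5 M
[CrO4^2-] = s = 9.00 × 10^-5 M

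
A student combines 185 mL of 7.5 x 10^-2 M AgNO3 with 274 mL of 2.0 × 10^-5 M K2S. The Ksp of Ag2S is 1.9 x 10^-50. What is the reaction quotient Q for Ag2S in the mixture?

Total volume = 185 + 274 = 459 mL.
[Ag^+] = 7.5 × 10^-2 × (185/459) = 3.02 x 10^-2 M
[S^2-] = 2.0 x 10^-5 × (274/459) = 1.19 × 10^-5 M
Ag2S(s) ⇌ 2 Ag^+(aq) + S^2-(aq), so Q = [Ag^+]^2[S^2-]
Q = (3.02 × 10^-2)^2(1.19 x 10^-5) = 1.1 × 10^-8
Q > Ksp, so Ag2S will precipitate.

1.1e-8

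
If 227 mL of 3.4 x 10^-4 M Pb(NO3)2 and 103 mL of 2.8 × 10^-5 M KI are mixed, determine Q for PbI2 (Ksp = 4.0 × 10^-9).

Q = 1.8 × 10^-14

Total volume = 227 + 103 = 330 mL.
[Pb^2+] = 3.4 x 10^-4 × (227/330) = 2.34 x 10^-4 M
[I^-] = 2.8 × 10^-5 × (103/330) = 8.74 × 10^-6 M
PbI2(s) ⇌ Pb^2+(aq) + 2 I^-(aq), so Q = [Pb^2+][I^-]^2
Q = (2.34 × 10^-4)(8.74 x 10^-6)^2 = 1.8 × 10^-14
Q < Ksp, so no precipitate of PbI2 forms.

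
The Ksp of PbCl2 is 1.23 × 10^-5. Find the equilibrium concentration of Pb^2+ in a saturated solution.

[Pb^2+] ≈ 1.45 × 10^-2 M

PbCl2(s) ⇌ Pb^2+(aq) + 2 Cl^-(aq)
Ksp = [Pb^2+][Cl^-]^2
With molar solubility s: [Pb^2+] = s, [Cl^-] = 2s.
Substituting: Ksp = s(2s)^2 = 4s^3
Solving, s = (1.23 × 10^-5/4)^(1/3) = 1.454 x 10^-2 M
[Pb^2+] = s = 1.45 × 10^-2 M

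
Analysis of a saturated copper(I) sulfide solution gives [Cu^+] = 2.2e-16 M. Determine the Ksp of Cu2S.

Cu2S(s) ⇌ 2 Cu^+(aq) + S^2-(aq)
Stoichiometry gives [S^2-] = (1/2)[Cu^+] = 1.10 × 10^-16 M.
Ksp = [Cu^+]^2[S^2-]
Ksp = (2.2 x 10^-16)^2 × 1.10 × 10^-16 = 5.3 x 10^-48

Ksp ≈ 5.3 × 10^-48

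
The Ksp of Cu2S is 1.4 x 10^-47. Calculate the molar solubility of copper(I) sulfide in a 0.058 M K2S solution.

Cu2S(s) ⇌ 2 Cu^+(aq) + S^2-(aq)
Ksp = [Cu^+]^2[S^2-]
Let s = moles of Cu2S that dissolve per litre. [Cu^+] = 2s, [S^2-] = 0.058 + s ≈ 0.058 (Ksp is small, so little additional dissolves).
Ksp ≈ (2s)^2 × 0.058
s = 7.8 x 10^-24 M
Check: s = 7.8 × 10^-24 ≪ 0.058, so the approximation is valid.

s = 7.8 x 10^-24 M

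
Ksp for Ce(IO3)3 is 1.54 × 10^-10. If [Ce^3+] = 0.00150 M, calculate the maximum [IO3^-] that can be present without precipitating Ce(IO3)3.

Ce(IO3)3(s) <=> Ce^3+ + 3 IO3^-
Ksp = [Ce^3+][IO3^-]^3
Precipitation begins when Q = Ksp. With [Ce^3+] = 0.00150 M:
1.54 × 10^-10 = (0.00150) × [IO3^-]^3
[IO3^-] = (1.54 × 10^-10 / 1.50 × 10^-3)^(1/3) = 4.68 × 10^-3 M

[IO3^-] ≈ 4.68e-3 M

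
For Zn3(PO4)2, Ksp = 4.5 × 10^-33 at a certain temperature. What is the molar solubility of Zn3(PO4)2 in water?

Zn3(PO4)2(s) ⇌ 3 Zn^2+ + 2 PO4^3-
Ksp = [Zn^2+]^3[PO4^3-]^2
Let s = molar solubility. Then [Zn^2+] = 3s and [PO4^3-] = 2s.
So Ksp = (3s)^3 × (2s)^2 = 108s^5
s^5 = 4.5 × 10^-33 / 108, so s = 1.3 × 10^-7 M

1.3 × 10^-7 M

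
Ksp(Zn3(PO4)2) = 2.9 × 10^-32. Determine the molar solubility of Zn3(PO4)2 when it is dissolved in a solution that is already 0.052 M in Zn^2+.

7.2 x 10^-15 M

Zn3(PO4)2(s) ⇌ 3 Zn^2+ + 2 PO4^3-
Ksp = [Zn^2+]^3[PO4^3-]^2
Let s be the molar solubility in this solution. [Zn^2+] = 0.052 + 3s ≈ 0.052, [PO4^3-] = 2s (since the Zn^2+ already present dominates).
Ksp ≈ (0.052)^3 × (2s)^2
s = 7.2 × 10^-15 M
Check: 3s = 2.2 x 10^-14 ≪ 0.052, so the approximation is valid.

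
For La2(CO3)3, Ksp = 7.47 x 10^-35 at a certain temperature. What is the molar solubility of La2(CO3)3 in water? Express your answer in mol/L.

s = 5.86e-8 M

La2(CO3)3(s) <=> 2 La^3+ + 3 CO3^2-
Ksp = [La^3+]^2[CO3^2-]^3
With molar solubility s: [La^3+] = 2s, [CO3^2-] = 3s.
So Ksp = (2s)^2 × (3s)^3 = 108s^5
s = (7.47 x 10^-35 / 108)^(1/5) = 5.86 x 10^-8 M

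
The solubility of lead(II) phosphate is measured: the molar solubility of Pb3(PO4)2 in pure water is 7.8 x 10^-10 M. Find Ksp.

Pb3(PO4)2(s) ⇌ 3 Pb^2+(aq) + 2 PO4^3-(aq)
If s mol/L of Pb3(PO4)2 dissolves, [Pb^2+] = 3s and [PO4^3-] = 2s.
Ksp = [Pb^2+]^3[PO4^3-]^2
So Ksp = (3s)^3 × (2s)^2 = 108s^5
With s = 7.8 × 10^-10: Ksp = 3.1 x 10^-44

Ksp = 3.1 × 10^-44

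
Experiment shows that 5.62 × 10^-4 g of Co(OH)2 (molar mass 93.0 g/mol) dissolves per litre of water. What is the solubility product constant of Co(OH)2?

Molar solubility s = (5.62 × 10^-4 g/L) / (93.0 g/mol) = 6.043 × 10^-6 M.
Co(OH)2(s) <=> Co^2+ + 2 OH^-
With molar solubility s: [Co^2+] = s, [OH^-] = 2s.
Ksp = [Co^2+][OH^-]^2
Substituting: Ksp = s(2s)^2 = 4s^3
Ksp = 4 × (6.043 × 10^-6)^3 = 8.83 × 10^-16

Ksp ≈ 8.83e-16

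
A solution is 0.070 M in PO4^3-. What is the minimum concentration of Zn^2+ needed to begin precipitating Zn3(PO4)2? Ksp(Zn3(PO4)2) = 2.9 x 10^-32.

Zn3(PO4)2(s) ⇌ 3 Zn^2+ + 2 PO4^3-
Ksp = [Zn^2+]^3[PO4^3-]^2
Precipitation begins when Q = Ksp. With [PO4^3-] = 0.070 M:
2.9 x 10^-32 = (0.070)^2 × [Zn^2+]^3
[Zn^2+] = (2.9 x 10^-32 / 4.90 × 10^-3)^(1/3) = 1.8 × 10^-10 M

1.8e-10 M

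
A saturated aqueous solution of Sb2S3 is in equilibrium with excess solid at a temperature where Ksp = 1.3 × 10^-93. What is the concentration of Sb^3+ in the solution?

[Sb^3+] = 2.1 × 10^-19 M

Sb2S3(s) ⇌ 2 Sb^3+ + 3 S^2-
Ksp = [Sb^3+]^2[S^2-]^3
With molar solubility s: [Sb^3+] = 2s, [S^2-] = 3s.
Ksp = (2s)^2(3s)^3 = 108s^5
s^5 = 1.3 × 10^-93 / 108, so s = 1.04 x 10^-19 M
[Sb^3+] = 2s = 2.1 x 10^-19 M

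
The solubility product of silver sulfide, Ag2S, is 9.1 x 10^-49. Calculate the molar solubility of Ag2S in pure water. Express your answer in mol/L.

s ≈ 6.1 x 10^-17 M

Ag2S(s) ⇌ 2 Ag^+(aq) + S^2-(aq)
Ksp = [Ag^+]^2[S^2-]
If s mol/L of Ag2S dissolves, [Ag^+] = 2s and [S^2-] = s.
Substituting: Ksp = (2s)^2s = 4s^3
s = (9.1 x 10^-49 / 4)^(1/3) = 6.1 x 10^-17 M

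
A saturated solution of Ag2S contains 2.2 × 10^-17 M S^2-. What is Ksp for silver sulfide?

Ag2S(s) <=> 2 Ag^+(aq) + S^2-(aq)
Stoichiometry gives [Ag^+] = (2/1)[S^2-] = 4.40 x 10^-17 M.
Ksp = [Ag^+]^2[S^2-]
Ksp = (4.40 x 10^-17)^2 × 2.2 × 10^-17 = 4.3 × 10^-50

Ksp = 4.3 × 10^-50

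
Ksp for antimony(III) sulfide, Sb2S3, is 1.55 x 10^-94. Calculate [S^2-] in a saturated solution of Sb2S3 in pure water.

2.03 × 10^-19 M

Sb2S3(s) ⇌ 2 Sb^3+(aq) + 3 S^2-(aq)
Ksp = [Sb^3+]^2[S^2-]^3
If s mol/L of Sb2S3 dissolves, [Sb^3+] = 2s and [S^2-] = 3s.
Ksp = (2s)^2(3s)^3 = 108s^5
s^5 = 1.55 x 10^-94 / 108, so s = 6.782 × 10^-20 M
[S^2-] = 3s = 2.03 × 10^-19 M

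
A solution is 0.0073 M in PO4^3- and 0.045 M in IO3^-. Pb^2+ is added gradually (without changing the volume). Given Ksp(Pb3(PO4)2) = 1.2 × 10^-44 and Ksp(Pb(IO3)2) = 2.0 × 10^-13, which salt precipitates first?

Pb3(PO4)2

Each salt begins to precipitate when Q = Ksp, i.e. when [Pb^2+] reaches its threshold.
For Pb3(PO4)2: 1.2 × 10^-44 = (0.0073)^2 × [Pb^2+]^3  ⇒  [Pb^2+] = 6.1 × 10^-14 M.
For Pb(IO3)2: 2.0 × 10^-13 = (0.045)^2 × [Pb^2+]  ⇒  [Pb^2+] = 9.9 × 10^-11 M.
The salt with the lower threshold [Pb^2+] precipitates first: Pb3(PO4)2.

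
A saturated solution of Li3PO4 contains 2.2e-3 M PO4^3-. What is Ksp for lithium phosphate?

Li3PO4(s) <=> 3 Li^+(aq) + PO4^3-(aq)
Stoichiometry gives [Li^+] = (3/1)[PO4^3-] = 6.60 x 10^-3 M.
Ksp = [Li^+]^3[PO4^3-]
Ksp = (6.60 x 10^-3)^3 × 2.2 × 10^-3 = 6.3 x 10^-10

Ksp = 6.3 × 10^-10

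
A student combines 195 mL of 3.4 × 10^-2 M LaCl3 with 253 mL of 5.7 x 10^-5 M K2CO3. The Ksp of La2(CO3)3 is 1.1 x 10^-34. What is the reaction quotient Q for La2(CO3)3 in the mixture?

Total volume = 195 + 253 = 448 mL.
[La^3+] = 3.4 × 10^-2 × (195/448) = 1.48 × 10^-2 M
[CO3^2-] = 5.7 × 10^-5 × (253/448) = 3.22 x 10^-5 M
La2(CO3)3(s) ⇌ 2 La^3+ + 3 CO3^2-, so Q = [La^3+]^2[CO3^2-]^3
Q = (1.48 × 10^-2)^2(3.22 × 10^-5)^3 = 7.3 × 10^-18
Q > Ksp, so La2(CO3)3 will precipitate.

Q ≈ 7.3e-18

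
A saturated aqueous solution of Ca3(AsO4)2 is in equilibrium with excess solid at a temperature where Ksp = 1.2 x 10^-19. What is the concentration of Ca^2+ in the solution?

Ca3(AsO4)2(s) ⇌ 3 Ca^2+ + 2 AsO4^3-
Ksp = [Ca^2+]^3[AsO4^3-]^2
For each mole of Ca3(AsO4)2 that dissolves: [Ca^2+] = 3s, [AsO4^3-] = 2s.
Substituting: Ksp = (3s)^3(2s)^2 = 108s^5
s^5 = 1.2 x 10^-19 / 108, so s = 6.44 x 10^-5 M
[Ca^2+] = 3s = 1.9 × 10^-4 M

1.9 x 10^-4 M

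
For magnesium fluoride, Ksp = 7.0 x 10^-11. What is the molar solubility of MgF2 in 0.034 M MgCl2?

s ≈ 2.3 x 10^-5 M

MgF2(s) <=> Mg^2+(aq) + 2 F^-(aq)
Ksp = [Mg^2+][F^-]^2
If s mol/L dissolves here, [Mg^2+] = 0.034 + s ≈ 0.034, [F^-] = 2s (since Mg^2+ from MgCl2 dominates).
Ksp ≈ 0.034 × (2s)^2
s = 2.3 × 10^-5 M
Check: s = 2.3 × 10^-5 ≪ 0.034, so the approximation is valid.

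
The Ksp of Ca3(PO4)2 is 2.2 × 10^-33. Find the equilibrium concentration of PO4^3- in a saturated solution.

[PO4^3-] ≈ 2.3e-7 M

Ca3(PO4)2(s) <=> 3 Ca^2+ + 2 PO4^3-
Ksp = [Ca^2+]^3[PO4^3-]^2
If s mol/L of Ca3(PO4)2 dissolves, [Ca^2+] = 3s and [PO4^3-] = 2s.
Ksp = (3s)^3(2s)^2 = 108s^5
s = (2.2 × 10^-33 / 108)^(1/5) = 1.15 × 10^-7 M
[PO4^3-] = 2s = 2.3 × 10^-7 M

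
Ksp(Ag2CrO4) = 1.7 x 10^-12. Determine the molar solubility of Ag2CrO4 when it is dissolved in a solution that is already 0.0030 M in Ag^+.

Ag2CrO4(s) ⇌ 2 Ag^+ + CrO4^2-
Ksp = [Ag^+]^2[CrO4^2-]
Let s = moles of Ag2CrO4 that dissolve per litre. [Ag^+] = 0.0030 + 2s ≈ 0.0030, [CrO4^2-] = s (common-ion effect: Ag^+ is already 0.0030 M).
Ksp ≈ (0.0030)^2 × s
s = 1.9 × 10^-7 M
Check: 2s = 3.8 × 10^-7 ≪ 0.0030, so the approximation is valid.

s ≈ 1.9e-7 M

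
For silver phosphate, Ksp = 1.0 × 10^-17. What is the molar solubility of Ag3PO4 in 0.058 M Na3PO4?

1.9 × 10^-6 M

Ag3PO4(s) <=> 3 Ag^+(aq) + PO4^3-(aq)
Ksp = [Ag^+]^3[PO4^3-]
Let s be the molar solubility in this solution. [Ag^+] = 3s, [PO4^3-] = 0.058 + s ≈ 0.058 (common-ion effect: PO4^3- is already 0.058 M).
Ksp ≈ (3s)^3 × 0.058
s = 1.9 × 10^-6 M
Check: s = 1.9 × 10^-6 ≪ 0.058, so the approximation is valid.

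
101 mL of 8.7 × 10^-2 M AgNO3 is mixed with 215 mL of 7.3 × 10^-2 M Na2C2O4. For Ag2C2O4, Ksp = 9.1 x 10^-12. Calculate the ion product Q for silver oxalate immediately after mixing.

Q = 3.8e-5

Total volume = 101 + 215 = 316 mL.
[Ag^+] = 8.7 × 10^-2 × (101/316) = 2.78 × 10^-2 M
[C2O4^2-] = 7.3 x 10^-2 × (215/316) = 4.97 x 10^-2 M
Ag2C2O4(s) <=> 2 Ag^+ + C2O4^2-, so Q = [Ag^+]^2[C2O4^2-]
Q = (2.78 x 10^-2)^2(4.97 × 10^-2) = 3.8 × 10^-5
Q > Ksp, so Ag2C2O4 will precipitate.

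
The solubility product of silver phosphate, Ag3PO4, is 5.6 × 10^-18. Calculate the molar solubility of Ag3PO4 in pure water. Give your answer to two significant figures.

s ≈ 2.1 × 10^-5 M

Ag3PO4(s) ⇌ 3 Ag^+ + PO4^3-
Ksp = [Ag^+]^3[PO4^3-]
For each mole of Ag3PO4 that dissolves: [Ag^+] = 3s, [PO4^3-] = s.
Substituting: Ksp = (3s)^3s = 27s^4
s = (5.6 × 10^-18 / 27)^(1/4) = 2.1 × 10^-5 M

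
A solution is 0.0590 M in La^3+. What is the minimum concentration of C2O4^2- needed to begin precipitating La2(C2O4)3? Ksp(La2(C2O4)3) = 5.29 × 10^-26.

[C2O4^2-] ≈ 2.48 × 10^-8 M

La2(C2O4)3(s) <=> 2 La^3+ + 3 C2O4^2-
Ksp = [La^3+]^2[C2O4^2-]^3
Precipitation begins when Q = Ksp. With [La^3+] = 0.0590 M:
5.29 × 10^-26 = (0.0590)^2 × [C2O4^2-]^3
[C2O4^2-] = (5.29 × 10^-26 / 3.481 × 10^-3)^(1/3) = 2.48 x 10^-8 M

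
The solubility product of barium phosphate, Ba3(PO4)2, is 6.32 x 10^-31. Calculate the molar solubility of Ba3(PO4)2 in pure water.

Ba3(PO4)2(s) <=> 3 Ba^2+(aq) + 2 PO4^3-(aq)
Ksp = [Ba^2+]^3[PO4^3-]^2
With molar solubility s: [Ba^2+] = 3s, [PO4^3-] = 2s.
Substituting: Ksp = (3s)^3(2s)^2 = 108s^5
s = (6.32 x 10^-31 / 108)^(1/5) = 3.58 × 10^-7 M

s = 3.58 x 10^-7 M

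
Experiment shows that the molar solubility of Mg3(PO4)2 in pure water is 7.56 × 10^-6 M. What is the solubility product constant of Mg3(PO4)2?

Ksp ≈ 2.67 × 10^-24

Mg3(PO4)2(s) <=> 3 Mg^2+ + 2 PO4^3-
Let s = molar solubility. Then [Mg^2+] = 3s and [PO4^3-] = 2s.
Ksp = [Mg^2+]^3[PO4^3-]^2
Substituting: Ksp = (3s)^3(2s)^2 = 108s^5
With s = 7.56 × 10^-6: Ksp = 2.67 × 10^-24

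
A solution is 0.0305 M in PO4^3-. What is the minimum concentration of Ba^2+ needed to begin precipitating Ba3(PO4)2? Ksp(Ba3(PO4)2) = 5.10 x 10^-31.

[Ba^2+] ≈ 8.18e-10 M

Ba3(PO4)2(s) <=> 3 Ba^2+(aq) + 2 PO4^3-(aq)
Ksp = [Ba^2+]^3[PO4^3-]^2
Precipitation begins when Q = Ksp. With [PO4^3-] = 0.0305 M:
5.10 x 10^-31 = (0.0305)^2 × [Ba^2+]^3
[Ba^2+] = (5.10 x 10^-31 / 9.303 x 10^-4)^(1/3) = 8.18 x 10^-10 M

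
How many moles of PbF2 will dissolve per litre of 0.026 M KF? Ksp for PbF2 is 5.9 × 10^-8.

PbF2(s) <=> Pb^2+ + 2 F^-
Ksp = [Pb^2+][F^-]^2
Let s = moles of PbF2 that dissolve per litre. [Pb^2+] = s, [F^-] = 0.026 + 2s ≈ 0.026 (common-ion effect: F^- is already 0.026 M).
Ksp ≈ s × (0.026)^2
s = 8.7 × 10^-5 M
Check: 2s = 1.7 × 10^-4 ≪ 0.026, so the approximation is valid.

s ≈ 8.7 × 10^-5 M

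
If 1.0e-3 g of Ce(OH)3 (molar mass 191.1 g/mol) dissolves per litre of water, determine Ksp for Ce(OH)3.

Ksp ≈ 2.0e-20

Molar solubility s = (1.0 x 10^-3 g/L) / (191.1 g/mol) = 5.23 × 10^-6 M.
Ce(OH)3(s) <=> Ce^3+ + 3 OH^-
If s mol/L of Ce(OH)3 dissolves, [Ce^3+] = s and [OH^-] = 3s.
Ksp = [Ce^3+][OH^-]^3
Substituting: Ksp = s(3s)^3 = 27s^4
With s = 5.23 x 10^-6: Ksp = 2.0 × 10^-20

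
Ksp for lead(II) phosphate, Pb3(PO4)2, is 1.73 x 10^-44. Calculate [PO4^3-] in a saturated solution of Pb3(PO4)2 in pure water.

Pb3(PO4)2(s) <=> 3 Pb^2+ + 2 PO4^3-
Ksp = [Pb^2+]^3[PO4^3-]^2
For each mole of Pb3(PO4)2 that dissolves: [Pb^2+] = 3s, [PO4^3-] = 2s.
So Ksp = (3s)^3 × (2s)^2 = 108s^5
s^5 = 1.73 x 10^-44 / 108, so s = 6.933 x 10^-10 M
[PO4^3-] = 2s = 1.39 × 10^-9 M

1.39 × 10^-9 M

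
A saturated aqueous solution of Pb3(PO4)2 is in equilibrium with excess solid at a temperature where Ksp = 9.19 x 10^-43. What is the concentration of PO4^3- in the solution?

Pb3(PO4)2(s) ⇌ 3 Pb^2+(aq) + 2 PO4^3-(aq)
Ksp = [Pb^2+]^3[PO4^3-]^2
For each mole of Pb3(PO4)2 that dissolves: [Pb^2+] = 3s, [PO4^3-] = 2s.
So Ksp = (3s)^3 × (2s)^2 = 108s^5
s = (9.19 x 10^-43 / 108)^(1/5) = 1.535 × 10^-9 M
[PO4^3-] = 2s = 3.07 × 10^-9 M

3.07 × 10^-9 M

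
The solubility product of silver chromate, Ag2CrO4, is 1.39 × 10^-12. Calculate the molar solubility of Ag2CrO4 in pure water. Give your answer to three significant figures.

7.03 × 10^-5 M

Ag2CrO4(s) <=> 2 Ag^+(aq) + CrO4^2-(aq)
Ksp = [Ag^+]^2[CrO4^2-]
With molar solubility s: [Ag^+] = 2s, [CrO4^2-] = s.
So Ksp = (2s)^2 × s = 4s^3
s^3 = 1.39 × 10^-12 / 4, so s = 7.03 x 10^-5 M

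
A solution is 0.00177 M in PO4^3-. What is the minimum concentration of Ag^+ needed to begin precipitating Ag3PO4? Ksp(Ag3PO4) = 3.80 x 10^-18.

[Ag^+] = 1.29e-5 M

Ag3PO4(s) <=> 3 Ag^+(aq) + PO4^3-(aq)
Ksp = [Ag^+]^3[PO4^3-]
Precipitation begins when Q = Ksp. With [PO4^3-] = 0.00177 M:
3.80 x 10^-18 = (0.00177) × [Ag^+]^3
[Ag^+] = (3.80 x 10^-18 / 1.77 x 10^-3)^(1/3) = 1.29 x 10^-5 M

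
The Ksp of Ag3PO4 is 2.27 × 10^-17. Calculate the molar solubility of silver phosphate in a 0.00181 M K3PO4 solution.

Ag3PO4(s) ⇌ 3 Ag^+(aq) + PO4^3-(aq)
Ksp = [Ag^+]^3[PO4^3-]
Let s be the molar solubility in this solution. [Ag^+] = 3s, [PO4^3-] = 0.00181 + s ≈ 0.00181 (since PO4^3- from K3PO4 dominates).
Ksp ≈ (3s)^3 × 0.00181
s = 7.74 x 10^-6 M
Check: s = 7.7 × 10^-6 ≪ 0.00181, so the approximation is valid.

7.74 × 10^-6 M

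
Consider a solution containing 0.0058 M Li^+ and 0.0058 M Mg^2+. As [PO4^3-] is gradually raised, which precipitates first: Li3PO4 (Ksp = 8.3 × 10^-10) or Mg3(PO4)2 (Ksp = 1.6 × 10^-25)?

Mg3(PO4)2

Each salt begins to precipitate when Q = Ksp, i.e. when [PO4^3-] reaches its threshold.
For Li3PO4: 8.3 × 10^-10 = (0.0058)^3 × [PO4^3-]  ⇒  [PO4^3-] = 4.3 x 10^-3 M.
For Mg3(PO4)2: 1.6 × 10^-25 = (0.0058)^3 × [PO4^3-]^2  ⇒  [PO4^3-] = 9.1 × 10^-10 M.
The salt with the lower threshold [PO4^3-] precipitates first: Mg3(PO4)2.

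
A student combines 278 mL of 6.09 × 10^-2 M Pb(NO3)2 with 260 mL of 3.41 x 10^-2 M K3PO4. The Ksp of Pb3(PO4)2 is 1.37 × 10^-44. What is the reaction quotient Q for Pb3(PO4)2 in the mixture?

8.46e-9

Total volume = 278 + 260 = 538 mL.
[Pb^2+] = 6.09 × 10^-2 × (278/538) = 3.147 x 10^-2 M
[PO4^3-] = 3.41 × 10^-2 × (260/538) = 1.648 × 10^-2 M
Pb3(PO4)2(s) ⇌ 3 Pb^2+ + 2 PO4^3-, so Q = [Pb^2+]^3[PO4^3-]^2
Q = (3.147 × 10^-2)^3(1.648 x 10^-2)^2 = 8.46 × 10^-9
Q > Ksp, so Pb3(PO4)2 will precipitate.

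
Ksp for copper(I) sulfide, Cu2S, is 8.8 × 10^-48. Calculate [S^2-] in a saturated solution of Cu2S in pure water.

1.3 × 10^-16 M

Cu2S(s) ⇌ 2 Cu^+ + S^2-
Ksp = [Cu^+]^2[S^2-]
With molar solubility s: [Cu^+] = 2s, [S^2-] = s.
Substituting: Ksp = (2s)^2s = 4s^3
s^3 = 8.8 × 10^-48 / 4, so s = 1.30 × 10^-16 M
[S^2-] = s = 1.3 x 10^-16 M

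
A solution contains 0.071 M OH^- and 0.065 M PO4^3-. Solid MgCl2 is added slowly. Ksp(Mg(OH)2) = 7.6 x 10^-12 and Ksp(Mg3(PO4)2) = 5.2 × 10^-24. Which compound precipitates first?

Each salt begins to precipitate when Q = Ksp, i.e. when [Mg^2+] reaches its threshold.
For Mg(OH)2: 7.6 x 10^-12 = (0.071)^2 × [Mg^2+]  ⇒  [Mg^2+] = 1.5 x 10^-9 M.
For Mg3(PO4)2: 5.2 × 10^-24 = (0.065)^2 × [Mg^2+]^3  ⇒  [Mg^2+] = 1.1 x 10^-7 M.
The salt with the lower threshold [Mg^2+] precipitates first: Mg(OH)2.

Mg(OH)2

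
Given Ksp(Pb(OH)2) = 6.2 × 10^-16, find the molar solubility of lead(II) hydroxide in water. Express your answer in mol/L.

Pb(OH)2(s) ⇌ Pb^2+(aq) + 2 OH^-(aq)
Ksp = [Pb^2+][OH^-]^2
Let s = molar solubility. Then [Pb^2+] = s and [OH^-] = 2s.
Substituting: Ksp = s(2s)^2 = 4s^3
s = (6.2 × 10^-16 / 4)^(1/3) = 5.4 × 10^-6 M

5.4e-6 M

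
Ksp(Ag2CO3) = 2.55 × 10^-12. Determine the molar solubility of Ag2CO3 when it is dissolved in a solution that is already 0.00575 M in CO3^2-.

Ag2CO3(s) ⇌ 2 Ag^+ + CO3^2-
Ksp = [Ag^+]^2[CO3^2-]
If s mol/L dissolves here, [Ag^+] = 2s, [CO3^2-] = 0.00575 + s ≈ 0.00575 (Ksp is small, so little additional dissolves).
Ksp ≈ (2s)^2 × 0.00575
s = 1.05 × 10^-5 M
Check: s = 1.1 × 10^-5 ≪ 0.00575, so the approximation is valid.

s ≈ 1.05 x 10^-5 M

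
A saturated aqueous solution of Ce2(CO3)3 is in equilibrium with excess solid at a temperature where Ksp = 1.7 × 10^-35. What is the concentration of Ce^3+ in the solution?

8.7e-8 M

Ce2(CO3)3(s) ⇌ 2 Ce^3+ + 3 CO3^2-
Ksp = [Ce^3+]^2[CO3^2-]^3
If s mol/L of Ce2(CO3)3 dissolves, [Ce^3+] = 2s and [CO3^2-] = 3s.
Substituting: Ksp = (2s)^2(3s)^3 = 108s^5
s^5 = 1.7 × 10^-35 / 108, so s = 4.36 x 10^-8 M
[Ce^3+] = 2s = 8.7 x 10^-8 M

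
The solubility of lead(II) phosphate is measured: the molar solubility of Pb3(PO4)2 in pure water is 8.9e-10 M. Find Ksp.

Pb3(PO4)2(s) ⇌ 3 Pb^2+ + 2 PO4^3-
For each mole of Pb3(PO4)2 that dissolves: [Pb^2+] = 3s, [PO4^3-] = 2s.
Ksp = [Pb^2+]^3[PO4^3-]^2
Substituting: Ksp = (3s)^3(2s)^2 = 108s^5
With s = 8.9 x 10^-10: Ksp = 6.0 × 10^-44

Ksp ≈ 6.0 x 10^-44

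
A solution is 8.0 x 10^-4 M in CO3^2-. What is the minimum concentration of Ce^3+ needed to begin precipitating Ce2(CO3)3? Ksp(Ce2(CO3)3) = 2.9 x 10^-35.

Ce2(CO3)3(s) ⇌ 2 Ce^3+(aq) + 3 CO3^2-(aq)
Ksp = [Ce^3+]^2[CO3^2-]^3
Precipitation begins when Q = Ksp. With [CO3^2-] = 8.0 x 10^-4 M:
2.9 x 10^-35 = (8.0 x 10^-4)^3 × [Ce^3+]^2
[Ce^3+] = (2.9 x 10^-35 / 5.12 × 10^-10)^(1/2) = 2.4 x 10^-13 M

[Ce^3+] ≈ 2.4 × 10^-13 M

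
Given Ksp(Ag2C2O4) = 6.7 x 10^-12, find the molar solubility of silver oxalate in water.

Ag2C2O4(s) ⇌ 2 Ag^+ + C2O4^2-
Ksp = [Ag^+]^2[C2O4^2-]
If s mol/L of Ag2C2O4 dissolves, [Ag^+] = 2s and [C2O4^2-] = s.
So Ksp = (2s)^2 × s = 4s^3
s = (6.7 x 10^-12 / 4)^(1/3) = 1.2 × 10^-4 M

s = 1.2 × 10^-4 M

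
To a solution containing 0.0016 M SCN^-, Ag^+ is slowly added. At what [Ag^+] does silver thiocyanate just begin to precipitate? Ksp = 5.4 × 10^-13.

AgSCN(s) ⇌ Ag^+ + SCN^-
Ksp = [Ag^+][SCN^-]
Precipitation begins when Q = Ksp. With [SCN^-] = 0.0016 M:
5.4 × 10^-13 = (0.0016) × [Ag^+]
[Ag^+] = (5.4 × 10^-13 / 1.6 × 10^-3) = 3.4 × 10^-10 M

[Ag^+] ≈ 3.4 × 10^-10 M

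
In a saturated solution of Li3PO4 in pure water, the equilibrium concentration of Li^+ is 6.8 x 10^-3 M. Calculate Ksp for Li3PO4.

Ksp ≈ 7.1e-10

Li3PO4(s) ⇌ 3 Li^+(aq) + PO4^3-(aq)
Stoichiometry gives [PO4^3-] = (1/3)[Li^+] = 2.27 × 10^-3 M.
Ksp = [Li^+]^3[PO4^3-]
Ksp = (6.8 × 10^-3)^3 × 2.27 x 10^-3 = 7.1 × 10^-10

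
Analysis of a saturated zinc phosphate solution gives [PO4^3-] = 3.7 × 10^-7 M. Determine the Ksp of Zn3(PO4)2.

Ksp = 2.3 × 10^-32

Zn3(PO4)2(s) <=> 3 Zn^2+(aq) + 2 PO4^3-(aq)
Stoichiometry gives [Zn^2+] = (3/2)[PO4^3-] = 5.55 × 10^-7 M.
Ksp = [Zn^2+]^3[PO4^3-]^2
Ksp = (5.55 × 10^-7)^3 × (3.7 × 10^-7)^2 = 2.3 x 10^-32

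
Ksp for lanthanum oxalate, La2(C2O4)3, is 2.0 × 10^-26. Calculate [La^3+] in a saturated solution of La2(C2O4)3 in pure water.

[La^3+] ≈ 5.7 x 10^-6 M

La2(C2O4)3(s) <=> 2 La^3+(aq) + 3 C2O4^2-(aq)
Ksp = [La^3+]^2[C2O4^2-]^3
For each mole of La2(C2O4)3 that dissolves: [La^3+] = 2s, [C2O4^2-] = 3s.
Substituting: Ksp = (2s)^2(3s)^3 = 108s^5
s = (2.0 × 10^-26 / 108)^(1/5) = 2.84 x 10^-6 M
[La^3+] = 2s = 5.7 × 10^-6 M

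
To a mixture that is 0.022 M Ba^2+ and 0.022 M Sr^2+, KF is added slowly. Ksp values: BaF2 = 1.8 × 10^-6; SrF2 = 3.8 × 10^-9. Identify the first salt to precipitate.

Each salt begins to precipitate when Q = Ksp, i.e. when [F^-] reaches its threshold.
For BaF2: 1.8 × 10^-6 = 0.022 × [F^-]^2  ⇒  [F^-] = 9.0 x 10^-3 M.
For SrF2: 3.8 × 10^-9 = 0.022 × [F^-]^2  ⇒  [F^-] = 4.2 x 10^-4 M.
The salt with the lower threshold [F^-] precipitates first: SrF2.

SrF2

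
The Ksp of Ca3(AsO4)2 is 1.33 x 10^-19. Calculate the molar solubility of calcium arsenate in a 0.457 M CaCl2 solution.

s = 5.90 x 10^-10 M

Ca3(AsO4)2(s) ⇌ 3 Ca^2+ + 2 AsO4^3-
Ksp = [Ca^2+]^3[AsO4^3-]^2
Let s be the molar solubility in this solution. [Ca^2+] = 0.457 + 3s ≈ 0.457, [AsO4^3-] = 2s (Ksp is small, so little additional dissolves).
Ksp ≈ (0.457)^3 × (2s)^2
s = 5.90 x 10^-10 M
Check: 3s = 1.8 × 10^-9 ≪ 0.457, so the approximation is valid.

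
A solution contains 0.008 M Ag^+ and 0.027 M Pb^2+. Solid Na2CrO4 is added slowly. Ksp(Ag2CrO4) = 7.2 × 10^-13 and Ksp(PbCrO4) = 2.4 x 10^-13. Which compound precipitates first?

Precipitation of each salt starts when its ion product equals its Ksp.
For Ag2CrO4: 7.2 × 10^-13 = (0.008)^2 × [CrO4^2-]  ⇒  [CrO4^2-] = 1.1 x 10^-8 M.
For PbCrO4: 2.4 x 10^-13 = 0.027 × [CrO4^2-]  ⇒  [CrO4^2-] = 8.9 × 10^-12 M.
The salt with the lower threshold [CrO4^2-] precipitates first: PbCrO4.

PbCrO4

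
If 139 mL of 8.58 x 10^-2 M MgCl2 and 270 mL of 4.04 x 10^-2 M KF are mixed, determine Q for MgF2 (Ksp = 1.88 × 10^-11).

Q = 2.07 x 10^-5

Total volume = 139 + 270 = 409 mL.
[Mg^2+] = 8.58 x 10^-2 × (139/409) = 2.916 × 10^-2 M
[F^-] = 4.04 x 10^-2 × (270/409) = 2.667 x 10^-2 M
MgF2(s) ⇌ Mg^2+ + 2 F^-, so Q = [Mg^2+][F^-]^2
Q = (2.916 × 10^-2)(2.667 × 10^-2)^2 = 2.07 × 10^-5
Q > Ksp, so MgF2 will precipitate.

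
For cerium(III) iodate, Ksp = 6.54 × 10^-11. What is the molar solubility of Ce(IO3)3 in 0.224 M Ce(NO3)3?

2.21 × 10^-4 M

Ce(IO3)3(s) <=> Ce^3+ + 3 IO3^-
Ksp = [Ce^3+][IO3^-]^3
Let s be the molar solubility in this solution. [Ce^3+] = 0.224 + s ≈ 0.224, [IO3^-] = 3s (Ksp is small, so little additional dissolves).
Ksp ≈ 0.224 × (3s)^3
s = 2.21 × 10^-4 M
Check: s = 2.2 x 10^-4 ≪ 0.224, so the approximation is valid.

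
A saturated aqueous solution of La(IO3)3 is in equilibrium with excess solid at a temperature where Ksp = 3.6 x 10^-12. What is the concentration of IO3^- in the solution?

[IO3^-] = 1.8e-3 M

La(IO3)3(s) <=> La^3+(aq) + 3 IO3^-(aq)
Ksp = [La^3+][IO3^-]^3
For each mole of La(IO3)3 that dissolves: [La^3+] = s, [IO3^-] = 3s.
Substituting: Ksp = s(3s)^3 = 27s^4
s^4 = 3.6 x 10^-12 / 27, so s = 6.04 × 10^-4 M
[IO3^-] = 3s = 1.8 x 10^-3 M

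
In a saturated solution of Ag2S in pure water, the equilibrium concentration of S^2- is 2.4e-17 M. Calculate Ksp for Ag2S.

Ag2S(s) ⇌ 2 Ag^+ + S^2-
Stoichiometry gives [Ag^+] = (2/1)[S^2-] = 4.80 x 10^-17 M.
Ksp = [Ag^+]^2[S^2-]
Ksp = (4.80 × 10^-17)^2 × 2.4 × 10^-17 = 5.5 × 10^-50

Ksp ≈ 5.5 × 10^-50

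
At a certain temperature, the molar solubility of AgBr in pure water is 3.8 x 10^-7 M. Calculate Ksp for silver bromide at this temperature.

AgBr(s) <=> Ag^+ + Br^-
Let s = molar solubility. Then [Ag^+] = s and [Br^-] = s.
Ksp = [Ag^+][Br^-]
Ksp = (s)(s) = s^2
With s = 3.8 × 10^-7: Ksp = 1.4 x 10^-13

Ksp ≈ 1.4 × 10^-13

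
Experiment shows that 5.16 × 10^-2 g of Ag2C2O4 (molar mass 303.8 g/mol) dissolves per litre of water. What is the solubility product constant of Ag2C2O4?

Molar solubility s = (5.16 × 10^-2 g/L) / (303.8 g/mol) = 1.698 x 10^-4 M.
Ag2C2O4(s) ⇌ 2 Ag^+(aq) + C2O4^2-(aq)
For each mole of Ag2C2O4 that dissolves: [Ag^+] = 2s, [C2O4^2-] = s.
Ksp = [Ag^+]^2[C2O4^2-]
Substituting: Ksp = (2s)^2s = 4s^3
With s = 1.698 × 10^-4: Ksp = 1.96 × 10^-11

1.96 × 10^-11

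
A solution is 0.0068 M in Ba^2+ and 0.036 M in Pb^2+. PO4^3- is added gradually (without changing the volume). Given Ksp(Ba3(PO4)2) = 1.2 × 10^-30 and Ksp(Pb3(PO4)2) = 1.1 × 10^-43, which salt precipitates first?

Pb3(PO4)2

Each salt begins to precipitate when Q = Ksp, i.e. when [PO4^3-] reaches its threshold.
For Ba3(PO4)2: 1.2 × 10^-30 = (0.0068)^3 × [PO4^3-]^2  ⇒  [PO4^3-] = 2.0 × 10^-12 M.
For Pb3(PO4)2: 1.1 × 10^-43 = (0.036)^3 × [PO4^3-]^2  ⇒  [PO4^3-] = 4.9 x 10^-20 M.
The salt with the lower threshold [PO4^3-] precipitates first: Pb3(PO4)2.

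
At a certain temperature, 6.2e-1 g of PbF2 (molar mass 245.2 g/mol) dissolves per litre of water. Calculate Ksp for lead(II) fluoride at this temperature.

Molar solubility s = (6.2 x 10^-1 g/L) / (245.2 g/mol) = 2.53 x 10^-3 M.
PbF2(s) ⇌ Pb^2+(aq) + 2 F^-(aq)
If s mol/L of PbF2 dissolves, [Pb^2+] = s and [F^-] = 2s.
Ksp = [Pb^2+][F^-]^2
Substituting: Ksp = s(2s)^2 = 4s^3
Ksp = 4 × (2.53 x 10^-3)^3 = 6.5 × 10^-8

Ksp ≈ 6.5 × 10^-8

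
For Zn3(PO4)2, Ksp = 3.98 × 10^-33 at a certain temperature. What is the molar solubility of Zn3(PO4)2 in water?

s ≈ 1.30 × 10^-7 M

Zn3(PO4)2(s) ⇌ 3 Zn^2+ + 2 PO4^3-
Ksp = [Zn^2+]^3[PO4^3-]^2
For each mole of Zn3(PO4)2 that dissolves: [Zn^2+] = 3s, [PO4^3-] = 2s.
Substituting: Ksp = (3s)^3(2s)^2 = 108s^5
s^5 = 3.98 × 10^-33 / 108, so s = 1.30 × 10^-7 M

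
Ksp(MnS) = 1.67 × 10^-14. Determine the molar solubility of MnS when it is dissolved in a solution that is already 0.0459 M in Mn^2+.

s = 3.64e-13 M

MnS(s) ⇌ Mn^2+(aq) + S^2-(aq)
Ksp = [Mn^2+][S^2-]
Let s be the molar solubility in this solution. [Mn^2+] = 0.0459 + s ≈ 0.0459, [S^2-] = s (common-ion effect: Mn^2+ is already 0.0459 M).
Ksp ≈ 0.0459 × s
s = 3.64 x 10^-13 M
Check: s = 3.6 × 10^-13 ≪ 0.0459, so the approximation is valid.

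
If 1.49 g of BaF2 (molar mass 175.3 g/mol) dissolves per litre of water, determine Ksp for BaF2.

Molar solubility s = (1.49 g/L) / (175.3 g/mol) = 8.500 x 10^-3 M.
BaF2(s) ⇌ Ba^2+(aq) + 2 F^-(aq)
If s mol/L of BaF2 dissolves, [Ba^2+] = s and [F^-] = 2s.
Ksp = [Ba^2+][F^-]^2
Ksp = s(2s)^2 = 4s^3
With s = 8.500 x 10^-3: Ksp = 2.46 × 10^-6

2.46 × 10^-6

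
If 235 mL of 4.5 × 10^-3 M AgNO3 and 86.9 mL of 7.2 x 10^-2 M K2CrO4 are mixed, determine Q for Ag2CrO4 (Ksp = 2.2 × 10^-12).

2.1 x 10^-7

Total volume = 235 + 86.9 = 321.9 mL.
[Ag^+] = 4.5 × 10^-3 × (235/321.9) = 3.29 x 10^-3 M
[CrO4^2-] = 7.2 × 10^-2 × (86.9/321.9) = 1.94 x 10^-2 M
Ag2CrO4(s) <=> 2 Ag^+ + CrO4^2-, so Q = [Ag^+]^2[CrO4^2-]
Q = (3.29 × 10^-3)^2(1.94 x 10^-2) = 2.1 × 10^-7
Q > Ksp, so Ag2CrO4 will precipitate.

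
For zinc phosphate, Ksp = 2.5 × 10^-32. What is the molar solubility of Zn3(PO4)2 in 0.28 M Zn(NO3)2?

5.3 x 10^-16 M

Zn3(PO4)2(s) <=> 3 Zn^2+ + 2 PO4^3-
Ksp = [Zn^2+]^3[PO4^3-]^2
If s mol/L dissolves here, [Zn^2+] = 0.28 + 3s ≈ 0.28, [PO4^3-] = 2s (Ksp is small, so little additional dissolves).
Ksp ≈ (0.28)^3 × (2s)^2
s = 5.3 x 10^-16 M
Check: 3s = 1.6 x 10^-15 ≪ 0.28, so the approximation is valid.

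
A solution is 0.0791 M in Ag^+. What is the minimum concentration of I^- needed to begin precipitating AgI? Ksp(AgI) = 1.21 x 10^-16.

[I^-] = 1.53 × 10^-15 M

AgI(s) ⇌ Ag^+ + I^-
Ksp = [Ag^+][I^-]
Precipitation begins when Q = Ksp. With [Ag^+] = 0.0791 M:
1.21 x 10^-16 = (0.0791) × [I^-]
[I^-] = (1.21 x 10^-16 / 7.91 x 10^-2) = 1.53 × 10^-15 M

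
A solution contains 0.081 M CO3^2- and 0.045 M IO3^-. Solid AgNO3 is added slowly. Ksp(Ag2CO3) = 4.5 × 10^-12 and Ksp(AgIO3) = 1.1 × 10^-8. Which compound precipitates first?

AgIO3

Precipitation of each salt starts when its ion product equals its Ksp.
For Ag2CO3: 4.5 × 10^-12 = 0.081 × [Ag^+]^2  ⇒  [Ag^+] = 7.5 × 10^-6 M.
For AgIO3: 1.1 × 10^-8 = 0.045 × [Ag^+]  ⇒  [Ag^+] = 2.4 × 10^-7 M.
The salt with the lower threshold [Ag^+] precipitates first: AgIO3.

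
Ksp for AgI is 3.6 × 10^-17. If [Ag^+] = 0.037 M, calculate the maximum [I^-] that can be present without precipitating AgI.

AgI(s) ⇌ Ag^+(aq) + I^-(aq)
Ksp = [Ag^+][I^-]
Precipitation begins when Q = Ksp. With [Ag^+] = 0.037 M:
3.6 × 10^-17 = (0.037) × [I^-]
[I^-] = (3.6 × 10^-17 / 3.7 x 10^-2) = 9.7 × 10^-16 M

[I^-] ≈ 9.7e-16 M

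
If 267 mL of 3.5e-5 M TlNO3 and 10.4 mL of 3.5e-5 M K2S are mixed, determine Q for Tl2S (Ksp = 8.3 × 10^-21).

1.5 x 10^-15

Total volume = 267 + 10.4 = 277.4 mL.
[Tl^+] = 3.5 × 10^-5 × (267/277.4) = 3.37 × 10^-5 M
[S^2-] = 3.5 × 10^-5 × (10.4/277.4) = 1.31 x 10^-6 M
Tl2S(s) <=> 2 Tl^+(aq) + S^2-(aq), so Q = [Tl^+]^2[S^2-]
Q = (3.37 × 10^-5)^2(1.31 × 10^-6) = 1.5 × 10^-15
Q > Ksp, so Tl2S will precipitate.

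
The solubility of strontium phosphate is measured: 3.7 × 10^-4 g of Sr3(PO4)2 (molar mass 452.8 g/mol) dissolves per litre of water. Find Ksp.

Ksp = 3.9e-29

Molar solubility s = (3.7 × 10^-4 g/L) / (452.8 g/mol) = 8.17 × 10^-7 M.
Sr3(PO4)2(s) ⇌ 3 Sr^2+(aq) + 2 PO4^3-(aq)
Let s = molar solubility. Then [Sr^2+] = 3s and [PO4^3-] = 2s.
Ksp = [Sr^2+]^3[PO4^3-]^2
Substituting: Ksp = (3s)^3(2s)^2 = 108s^5
Ksp = 108 × (8.17 × 10^-7)^5 = 3.9 × 10^-29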